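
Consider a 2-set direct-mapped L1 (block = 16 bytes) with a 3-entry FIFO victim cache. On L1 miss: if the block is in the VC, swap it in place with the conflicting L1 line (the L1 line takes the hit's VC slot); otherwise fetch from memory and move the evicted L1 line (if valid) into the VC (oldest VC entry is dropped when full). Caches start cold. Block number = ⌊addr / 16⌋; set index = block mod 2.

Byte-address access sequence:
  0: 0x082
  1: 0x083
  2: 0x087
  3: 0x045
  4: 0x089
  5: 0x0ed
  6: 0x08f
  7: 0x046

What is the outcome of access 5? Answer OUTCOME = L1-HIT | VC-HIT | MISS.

#0 0x82→b8/s0 MISS; vc=[]
#1 0x83→b8/s0 L1-HIT; vc=[]
#2 0x87→b8/s0 L1-HIT; vc=[]
#3 0x45→b4/s0 MISS; vc=[8]
#4 0x89→b8/s0 VC-HIT; vc=[4]
#5 0xed→b14/s0 MISS; vc=[4,8]
#6 0x8f→b8/s0 VC-HIT; vc=[4,14]
#7 0x46→b4/s0 VC-HIT; vc=[8,14]

OUTCOME = MISS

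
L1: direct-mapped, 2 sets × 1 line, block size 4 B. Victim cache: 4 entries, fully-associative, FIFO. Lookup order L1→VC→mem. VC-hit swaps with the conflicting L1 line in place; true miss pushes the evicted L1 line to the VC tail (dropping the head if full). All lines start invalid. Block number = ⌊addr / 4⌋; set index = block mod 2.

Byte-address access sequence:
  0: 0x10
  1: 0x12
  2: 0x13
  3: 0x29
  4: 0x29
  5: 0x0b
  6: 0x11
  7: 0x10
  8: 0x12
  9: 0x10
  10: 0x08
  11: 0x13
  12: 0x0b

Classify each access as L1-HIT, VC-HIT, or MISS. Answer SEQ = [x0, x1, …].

0: 0x10 (blk 4, set 0) → MISS  vc=[]
1: 0x12 (blk 4, set 0) → L1-HIT  vc=[]
2: 0x13 (blk 4, set 0) → L1-HIT  vc=[]
3: 0x29 (blk 10, set 0) → MISS  vc=[4]
4: 0x29 (blk 10, set 0) → L1-HIT  vc=[4]
5: 0xb (blk 2, set 0) → MISS  vc=[4, 10]
6: 0x11 (blk 4, set 0) → VC-HIT  vc=[2, 10]
7: 0x10 (blk 4, set 0) → L1-HIT  vc=[2, 10]
8: 0x12 (blk 4, set 0) → L1-HIT  vc=[2, 10]
9: 0x10 (blk 4, set 0) → L1-HIT  vc=[2, 10]
10: 0x8 (blk 2, set 0) → VC-HIT  vc=[4, 10]
11: 0x13 (blk 4, set 0) → VC-HIT  vc=[2, 10]
12: 0xb (blk 2, set 0) → VC-HIT  vc=[4, 10]

SEQ = [MISS, L1-HIT, L1-HIT, MISS, L1-HIT, MISS, VC-HIT, L1-HIT, L1-HIT, L1-HIT, VC-HIT, VC-HIT, VC-HIT]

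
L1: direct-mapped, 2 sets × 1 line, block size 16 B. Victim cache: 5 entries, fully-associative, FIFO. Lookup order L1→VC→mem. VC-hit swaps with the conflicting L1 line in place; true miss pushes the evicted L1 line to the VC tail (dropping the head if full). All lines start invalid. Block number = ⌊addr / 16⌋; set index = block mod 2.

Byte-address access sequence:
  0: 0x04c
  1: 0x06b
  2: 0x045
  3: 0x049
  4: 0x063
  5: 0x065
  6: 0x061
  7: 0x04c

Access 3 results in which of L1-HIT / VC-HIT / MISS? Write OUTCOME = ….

OUTCOME = L1-HIT

0: 0x4c (blk 4, set 0) → MISS  vc=[]
1: 0x6b (blk 6, set 0) → MISS  vc=[4]
2: 0x45 (blk 4, set 0) → VC-HIT  vc=[6]
3: 0x49 (blk 4, set 0) → L1-HIT  vc=[6]
4: 0x63 (blk 6, set 0) → VC-HIT  vc=[4]
5: 0x65 (blk 6, set 0) → L1-HIT  vc=[4]
6: 0x61 (blk 6, set 0) → L1-HIT  vc=[4]
7: 0x4c (blk 4, set 0) → VC-HIT  vc=[6]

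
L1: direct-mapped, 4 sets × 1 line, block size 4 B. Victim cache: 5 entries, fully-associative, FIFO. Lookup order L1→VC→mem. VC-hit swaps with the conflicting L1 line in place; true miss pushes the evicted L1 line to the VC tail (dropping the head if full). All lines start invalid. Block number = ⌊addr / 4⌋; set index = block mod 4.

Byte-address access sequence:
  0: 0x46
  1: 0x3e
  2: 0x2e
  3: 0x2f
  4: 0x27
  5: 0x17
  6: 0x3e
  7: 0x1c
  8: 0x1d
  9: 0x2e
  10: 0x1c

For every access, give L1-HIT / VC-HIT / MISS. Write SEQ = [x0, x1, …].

#0 0x46→b17/s1 MISS; vc=[]
#1 0x3e→b15/s3 MISS; vc=[]
#2 0x2e→b11/s3 MISS; vc=[15]
#3 0x2f→b11/s3 L1-HIT; vc=[15]
#4 0x27→b9/s1 MISS; vc=[15,17]
#5 0x17→b5/s1 MISS; vc=[15,17,9]
#6 0x3e→b15/s3 VC-HIT; vc=[11,17,9]
#7 0x1c→b7/s3 MISS; vc=[11,17,9,15]
#8 0x1d→b7/s3 L1-HIT; vc=[11,17,9,15]
#9 0x2e→b11/s3 VC-HIT; vc=[7,17,9,15]
#10 0x1c→b7/s3 VC-HIT; vc=[11,17,9,15]

SEQ = [MISS, MISS, MISS, L1-HIT, MISS, MISS, VC-HIT, MISS, L1-HIT, VC-HIT, VC-HIT]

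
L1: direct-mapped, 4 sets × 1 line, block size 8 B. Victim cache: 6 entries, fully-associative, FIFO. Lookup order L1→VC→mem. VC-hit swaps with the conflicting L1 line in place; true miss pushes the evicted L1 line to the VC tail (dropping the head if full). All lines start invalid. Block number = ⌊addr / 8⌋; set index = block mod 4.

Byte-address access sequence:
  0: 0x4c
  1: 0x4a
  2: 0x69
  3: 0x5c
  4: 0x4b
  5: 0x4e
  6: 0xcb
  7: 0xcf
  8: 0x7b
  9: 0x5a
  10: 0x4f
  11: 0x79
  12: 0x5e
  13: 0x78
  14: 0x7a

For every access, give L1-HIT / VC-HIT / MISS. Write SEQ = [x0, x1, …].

#0 0x4c→b9/s1 MISS; vc=[]
#1 0x4a→b9/s1 L1-HIT; vc=[]
#2 0x69→b13/s1 MISS; vc=[9]
#3 0x5c→b11/s3 MISS; vc=[9]
#4 0x4b→b9/s1 VC-HIT; vc=[13]
#5 0x4e→b9/s1 L1-HIT; vc=[13]
#6 0xcb→b25/s1 MISS; vc=[13,9]
#7 0xcf→b25/s1 L1-HIT; vc=[13,9]
#8 0x7b→b15/s3 MISS; vc=[13,9,11]
#9 0x5a→b11/s3 VC-HIT; vc=[13,9,15]
#10 0x4f→b9/s1 VC-HIT; vc=[13,25,15]
#11 0x79→b15/s3 VC-HIT; vc=[13,25,11]
#12 0x5e→b11/s3 VC-HIT; vc=[13,25,15]
#13 0x78→b15/s3 VC-HIT; vc=[13,25,11]
#14 0x7a→b15/s3 L1-HIT; vc=[13,25,11]

SEQ = [MISS, L1-HIT, MISS, MISS, VC-HIT, L1-HIT, MISS, L1-HIT, MISS, VC-HIT, VC-HIT, VC-HIT, VC-HIT, VC-HIT, L1-HIT]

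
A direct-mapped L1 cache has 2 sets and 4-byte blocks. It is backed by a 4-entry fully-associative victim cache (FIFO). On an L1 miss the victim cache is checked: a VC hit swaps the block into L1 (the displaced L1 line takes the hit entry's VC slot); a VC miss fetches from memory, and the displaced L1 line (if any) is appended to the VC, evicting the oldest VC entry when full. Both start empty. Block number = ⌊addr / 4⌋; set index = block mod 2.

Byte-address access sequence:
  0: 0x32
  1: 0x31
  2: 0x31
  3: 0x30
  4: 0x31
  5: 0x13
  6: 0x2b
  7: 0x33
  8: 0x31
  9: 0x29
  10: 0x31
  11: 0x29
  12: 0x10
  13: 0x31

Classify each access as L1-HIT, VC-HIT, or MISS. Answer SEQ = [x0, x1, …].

SEQ = [MISS, L1-HIT, L1-HIT, L1-HIT, L1-HIT, MISS, MISS, VC-HIT, L1-HIT, VC-HIT, VC-HIT, VC-HIT, VC-HIT, VC-HIT]

0: 0x32 (blk 12, set 0) → MISS  vc=[]
1: 0x31 (blk 12, set 0) → L1-HIT  vc=[]
2: 0x31 (blk 12, set 0) → L1-HIT  vc=[]
3: 0x30 (blk 12, set 0) → L1-HIT  vc=[]
4: 0x31 (blk 12, set 0) → L1-HIT  vc=[]
5: 0x13 (blk 4, set 0) → MISS  vc=[12]
6: 0x2b (blk 10, set 0) → MISS  vc=[12, 4]
7: 0x33 (blk 12, set 0) → VC-HIT  vc=[10, 4]
8: 0x31 (blk 12, set 0) → L1-HIT  vc=[10, 4]
9: 0x29 (blk 10, set 0) → VC-HIT  vc=[12, 4]
10: 0x31 (blk 12, set 0) → VC-HIT  vc=[10, 4]
11: 0x29 (blk 10, set 0) → VC-HIT  vc=[12, 4]
12: 0x10 (blk 4, set 0) → VC-HIT  vc=[12, 10]
13: 0x31 (blk 12, set 0) → VC-HIT  vc=[4, 10]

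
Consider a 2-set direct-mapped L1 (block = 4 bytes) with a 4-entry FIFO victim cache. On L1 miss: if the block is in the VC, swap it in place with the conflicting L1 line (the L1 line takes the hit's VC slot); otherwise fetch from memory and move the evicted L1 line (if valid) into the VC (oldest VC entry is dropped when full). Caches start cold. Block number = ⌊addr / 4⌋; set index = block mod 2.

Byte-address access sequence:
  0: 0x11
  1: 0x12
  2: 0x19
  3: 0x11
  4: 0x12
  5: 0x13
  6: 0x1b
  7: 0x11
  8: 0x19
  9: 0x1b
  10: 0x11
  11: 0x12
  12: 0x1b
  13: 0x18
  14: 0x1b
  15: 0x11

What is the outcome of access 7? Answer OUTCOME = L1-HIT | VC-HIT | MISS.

OUTCOME = VC-HIT

#0 0x11→b4/s0 MISS; vc=[]
#1 0x12→b4/s0 L1-HIT; vc=[]
#2 0x19→b6/s0 MISS; vc=[4]
#3 0x11→b4/s0 VC-HIT; vc=[6]
#4 0x12→b4/s0 L1-HIT; vc=[6]
#5 0x13→b4/s0 L1-HIT; vc=[6]
#6 0x1b→b6/s0 VC-HIT; vc=[4]
#7 0x11→b4/s0 VC-HIT; vc=[6]
#8 0x19→b6/s0 VC-HIT; vc=[4]
#9 0x1b→b6/s0 L1-HIT; vc=[4]
#10 0x11→b4/s0 VC-HIT; vc=[6]
#11 0x12→b4/s0 L1-HIT; vc=[6]
#12 0x1b→b6/s0 VC-HIT; vc=[4]
#13 0x18→b6/s0 L1-HIT; vc=[4]
#14 0x1b→b6/s0 L1-HIT; vc=[4]
#15 0x11→b4/s0 VC-HIT; vc=[6]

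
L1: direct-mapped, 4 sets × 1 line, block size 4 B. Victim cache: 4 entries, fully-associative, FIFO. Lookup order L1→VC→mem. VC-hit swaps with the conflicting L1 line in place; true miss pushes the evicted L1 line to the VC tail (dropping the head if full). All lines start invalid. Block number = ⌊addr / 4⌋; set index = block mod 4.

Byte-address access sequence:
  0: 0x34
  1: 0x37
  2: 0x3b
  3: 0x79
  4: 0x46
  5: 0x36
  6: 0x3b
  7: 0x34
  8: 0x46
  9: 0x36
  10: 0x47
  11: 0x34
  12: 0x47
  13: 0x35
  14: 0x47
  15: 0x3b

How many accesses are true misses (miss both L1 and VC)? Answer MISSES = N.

0: 0x34 (blk 13, set 1) → MISS  vc=[]
1: 0x37 (blk 13, set 1) → L1-HIT  vc=[]
2: 0x3b (blk 14, set 2) → MISS  vc=[]
3: 0x79 (blk 30, set 2) → MISS  vc=[14]
4: 0x46 (blk 17, set 1) → MISS  vc=[14, 13]
5: 0x36 (blk 13, set 1) → VC-HIT  vc=[14, 17]
6: 0x3b (blk 14, set 2) → VC-HIT  vc=[30, 17]
7: 0x34 (blk 13, set 1) → L1-HIT  vc=[30, 17]
8: 0x46 (blk 17, set 1) → VC-HIT  vc=[30, 13]
9: 0x36 (blk 13, set 1) → VC-HIT  vc=[30, 17]
10: 0x47 (blk 17, set 1) → VC-HIT  vc=[30, 13]
11: 0x34 (blk 13, set 1) → VC-HIT  vc=[30, 17]
12: 0x47 (blk 17, set 1) → VC-HIT  vc=[30, 13]
13: 0x35 (blk 13, set 1) → VC-HIT  vc=[30, 17]
14: 0x47 (blk 17, set 1) → VC-HIT  vc=[30, 13]
15: 0x3b (blk 14, set 2) → L1-HIT  vc=[30, 13]

MISSES = 4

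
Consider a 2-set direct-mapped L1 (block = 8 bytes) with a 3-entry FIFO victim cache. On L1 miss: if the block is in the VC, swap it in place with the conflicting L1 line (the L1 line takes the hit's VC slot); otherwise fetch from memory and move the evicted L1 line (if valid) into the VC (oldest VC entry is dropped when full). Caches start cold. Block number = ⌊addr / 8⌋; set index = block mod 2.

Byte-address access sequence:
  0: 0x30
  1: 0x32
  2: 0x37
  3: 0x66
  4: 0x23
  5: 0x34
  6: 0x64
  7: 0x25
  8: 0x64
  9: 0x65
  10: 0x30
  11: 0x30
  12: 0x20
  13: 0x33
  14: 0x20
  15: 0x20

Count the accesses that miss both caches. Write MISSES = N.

MISSES = 3

0: 0x30 (blk 6, set 0) → MISS  vc=[]
1: 0x32 (blk 6, set 0) → L1-HIT  vc=[]
2: 0x37 (blk 6, set 0) → L1-HIT  vc=[]
3: 0x66 (blk 12, set 0) → MISS  vc=[6]
4: 0x23 (blk 4, set 0) → MISS  vc=[6, 12]
5: 0x34 (blk 6, set 0) → VC-HIT  vc=[4, 12]
6: 0x64 (blk 12, set 0) → VC-HIT  vc=[4, 6]
7: 0x25 (blk 4, set 0) → VC-HIT  vc=[12, 6]
8: 0x64 (blk 12, set 0) → VC-HIT  vc=[4, 6]
9: 0x65 (blk 12, set 0) → L1-HIT  vc=[4, 6]
10: 0x30 (blk 6, set 0) → VC-HIT  vc=[4, 12]
11: 0x30 (blk 6, set 0) → L1-HIT  vc=[4, 12]
12: 0x20 (blk 4, set 0) → VC-HIT  vc=[6, 12]
13: 0x33 (blk 6, set 0) → VC-HIT  vc=[4, 12]
14: 0x20 (blk 4, set 0) → VC-HIT  vc=[6, 12]
15: 0x20 (blk 4, set 0) → L1-HIT  vc=[6, 12]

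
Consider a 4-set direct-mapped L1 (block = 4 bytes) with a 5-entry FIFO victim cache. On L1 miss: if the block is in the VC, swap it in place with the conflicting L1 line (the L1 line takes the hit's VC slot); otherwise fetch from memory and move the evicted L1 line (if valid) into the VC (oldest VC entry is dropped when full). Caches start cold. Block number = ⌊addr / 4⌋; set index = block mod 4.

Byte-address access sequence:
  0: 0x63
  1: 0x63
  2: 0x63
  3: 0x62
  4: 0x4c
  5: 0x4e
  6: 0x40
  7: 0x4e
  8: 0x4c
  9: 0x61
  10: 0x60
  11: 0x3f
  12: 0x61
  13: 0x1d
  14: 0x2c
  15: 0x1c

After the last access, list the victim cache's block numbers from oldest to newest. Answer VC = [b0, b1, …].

VC = [16, 19, 15, 11]

  [0] addr=0x63 blk=24 s=0: MISS | VC []
  [1] addr=0x63 blk=24 s=0: L1-HIT | VC []
  [2] addr=0x63 blk=24 s=0: L1-HIT | VC []
  [3] addr=0x62 blk=24 s=0: L1-HIT | VC []
  [4] addr=0x4c blk=19 s=3: MISS | VC []
  [5] addr=0x4e blk=19 s=3: L1-HIT | VC []
  [6] addr=0x40 blk=16 s=0: MISS | VC [24]
  [7] addr=0x4e blk=19 s=3: L1-HIT | VC [24]
  [8] addr=0x4c blk=19 s=3: L1-HIT | VC [24]
  [9] addr=0x61 blk=24 s=0: VC-HIT | VC [16]
  [10] addr=0x60 blk=24 s=0: L1-HIT | VC [16]
  [11] addr=0x3f blk=15 s=3: MISS | VC [16, 19]
  [12] addr=0x61 blk=24 s=0: L1-HIT | VC [16, 19]
  [13] addr=0x1d blk=7 s=3: MISS | VC [16, 19, 15]
  [14] addr=0x2c blk=11 s=3: MISS | VC [16, 19, 15, 7]
  [15] addr=0x1c blk=7 s=3: VC-HIT | VC [16, 19, 15, 11]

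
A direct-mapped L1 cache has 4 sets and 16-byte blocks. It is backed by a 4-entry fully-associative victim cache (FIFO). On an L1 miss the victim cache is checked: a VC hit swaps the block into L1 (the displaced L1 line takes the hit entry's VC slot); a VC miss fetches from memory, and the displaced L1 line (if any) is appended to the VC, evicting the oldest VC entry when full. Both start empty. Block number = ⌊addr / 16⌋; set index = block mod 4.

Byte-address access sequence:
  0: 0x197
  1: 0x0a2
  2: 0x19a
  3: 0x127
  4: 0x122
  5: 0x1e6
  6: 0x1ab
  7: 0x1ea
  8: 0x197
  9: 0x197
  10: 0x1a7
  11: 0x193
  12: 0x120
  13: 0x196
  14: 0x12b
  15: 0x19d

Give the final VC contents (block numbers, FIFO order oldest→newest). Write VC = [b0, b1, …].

VC = [10, 26, 30]

  [0] addr=0x197 blk=25 s=1: MISS | VC []
  [1] addr=0xa2 blk=10 s=2: MISS | VC []
  [2] addr=0x19a blk=25 s=1: L1-HIT | VC []
  [3] addr=0x127 blk=18 s=2: MISS | VC [10]
  [4] addr=0x122 blk=18 s=2: L1-HIT | VC [10]
  [5] addr=0x1e6 blk=30 s=2: MISS | VC [10, 18]
  [6] addr=0x1ab blk=26 s=2: MISS | VC [10, 18, 30]
  [7] addr=0x1ea blk=30 s=2: VC-HIT | VC [10, 18, 26]
  [8] addr=0x197 blk=25 s=1: L1-HIT | VC [10, 18, 26]
  [9] addr=0x197 blk=25 s=1: L1-HIT | VC [10, 18, 26]
  [10] addr=0x1a7 blk=26 s=2: VC-HIT | VC [10, 18, 30]
  [11] addr=0x193 blk=25 s=1: L1-HIT | VC [10, 18, 30]
  [12] addr=0x120 blk=18 s=2: VC-HIT | VC [10, 26, 30]
  [13] addr=0x196 blk=25 s=1: L1-HIT | VC [10, 26, 30]
  [14] addr=0x12b blk=18 s=2: L1-HIT | VC [10, 26, 30]
  [15] addr=0x19d blk=25 s=1: L1-HIT | VC [10, 26, 30]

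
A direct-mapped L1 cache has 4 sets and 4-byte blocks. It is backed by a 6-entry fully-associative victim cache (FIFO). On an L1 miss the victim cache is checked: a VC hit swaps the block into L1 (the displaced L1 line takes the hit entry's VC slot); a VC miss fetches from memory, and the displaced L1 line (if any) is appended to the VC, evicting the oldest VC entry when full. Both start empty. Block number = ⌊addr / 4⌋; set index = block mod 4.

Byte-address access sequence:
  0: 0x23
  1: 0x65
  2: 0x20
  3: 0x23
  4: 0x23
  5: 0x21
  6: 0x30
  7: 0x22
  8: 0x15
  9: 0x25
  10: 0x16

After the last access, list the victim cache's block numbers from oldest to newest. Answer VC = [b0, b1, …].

VC = [12, 25, 9]

0: 0x23 (blk 8, set 0) → MISS  vc=[]
1: 0x65 (blk 25, set 1) → MISS  vc=[]
2: 0x20 (blk 8, set 0) → L1-HIT  vc=[]
3: 0x23 (blk 8, set 0) → L1-HIT  vc=[]
4: 0x23 (blk 8, set 0) → L1-HIT  vc=[]
5: 0x21 (blk 8, set 0) → L1-HIT  vc=[]
6: 0x30 (blk 12, set 0) → MISS  vc=[8]
7: 0x22 (blk 8, set 0) → VC-HIT  vc=[12]
8: 0x15 (blk 5, set 1) → MISS  vc=[12, 25]
9: 0x25 (blk 9, set 1) → MISS  vc=[12, 25, 5]
10: 0x16 (blk 5, set 1) → VC-HIT  vc=[12, 25, 9]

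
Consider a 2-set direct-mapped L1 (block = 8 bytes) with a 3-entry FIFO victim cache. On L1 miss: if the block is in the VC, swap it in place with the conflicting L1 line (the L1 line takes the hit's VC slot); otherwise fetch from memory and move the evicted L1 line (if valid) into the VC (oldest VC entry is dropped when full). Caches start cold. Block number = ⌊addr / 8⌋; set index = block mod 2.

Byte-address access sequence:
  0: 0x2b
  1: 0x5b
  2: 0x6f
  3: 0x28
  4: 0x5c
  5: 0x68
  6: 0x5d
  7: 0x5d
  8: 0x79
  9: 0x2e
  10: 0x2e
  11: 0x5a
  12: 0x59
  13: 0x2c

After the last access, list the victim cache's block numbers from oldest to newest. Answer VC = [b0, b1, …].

#0 0x2b→b5/s1 MISS; vc=[]
#1 0x5b→b11/s1 MISS; vc=[5]
#2 0x6f→b13/s1 MISS; vc=[5,11]
#3 0x28→b5/s1 VC-HIT; vc=[13,11]
#4 0x5c→b11/s1 VC-HIT; vc=[13,5]
#5 0x68→b13/s1 VC-HIT; vc=[11,5]
#6 0x5d→b11/s1 VC-HIT; vc=[13,5]
#7 0x5d→b11/s1 L1-HIT; vc=[13,5]
#8 0x79→b15/s1 MISS; vc=[13,5,11]
#9 0x2e→b5/s1 VC-HIT; vc=[13,15,11]
#10 0x2e→b5/s1 L1-HIT; vc=[13,15,11]
#11 0x5a→b11/s1 VC-HIT; vc=[13,15,5]
#12 0x59→b11/s1 L1-HIT; vc=[13,15,5]
#13 0x2c→b5/s1 VC-HIT; vc=[13,15,11]

VC = [13, 15, 11]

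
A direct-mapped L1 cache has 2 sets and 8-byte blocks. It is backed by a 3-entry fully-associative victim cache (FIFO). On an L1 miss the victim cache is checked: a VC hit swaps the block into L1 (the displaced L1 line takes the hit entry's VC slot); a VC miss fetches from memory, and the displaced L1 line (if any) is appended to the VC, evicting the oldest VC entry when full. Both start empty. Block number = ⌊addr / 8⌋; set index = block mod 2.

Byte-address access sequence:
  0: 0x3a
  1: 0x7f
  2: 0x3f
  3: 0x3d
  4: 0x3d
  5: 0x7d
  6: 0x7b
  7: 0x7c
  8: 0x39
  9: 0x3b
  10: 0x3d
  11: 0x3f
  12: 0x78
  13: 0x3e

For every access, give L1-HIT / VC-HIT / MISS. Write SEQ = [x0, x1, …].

#0 0x3a→b7/s1 MISS; vc=[]
#1 0x7f→b15/s1 MISS; vc=[7]
#2 0x3f→b7/s1 VC-HIT; vc=[15]
#3 0x3d→b7/s1 L1-HIT; vc=[15]
#4 0x3d→b7/s1 L1-HIT; vc=[15]
#5 0x7d→b15/s1 VC-HIT; vc=[7]
#6 0x7b→b15/s1 L1-HIT; vc=[7]
#7 0x7c→b15/s1 L1-HIT; vc=[7]
#8 0x39→b7/s1 VC-HIT; vc=[15]
#9 0x3b→b7/s1 L1-HIT; vc=[15]
#10 0x3d→b7/s1 L1-HIT; vc=[15]
#11 0x3f→b7/s1 L1-HIT; vc=[15]
#12 0x78→b15/s1 VC-HIT; vc=[7]
#13 0x3e→b7/s1 VC-HIT; vc=[15]

SEQ = [MISS, MISS, VC-HIT, L1-HIT, L1-HIT, VC-HIT, L1-HIT, L1-HIT, VC-HIT, L1-HIT, L1-HIT, L1-HIT, VC-HIT, VC-HIT]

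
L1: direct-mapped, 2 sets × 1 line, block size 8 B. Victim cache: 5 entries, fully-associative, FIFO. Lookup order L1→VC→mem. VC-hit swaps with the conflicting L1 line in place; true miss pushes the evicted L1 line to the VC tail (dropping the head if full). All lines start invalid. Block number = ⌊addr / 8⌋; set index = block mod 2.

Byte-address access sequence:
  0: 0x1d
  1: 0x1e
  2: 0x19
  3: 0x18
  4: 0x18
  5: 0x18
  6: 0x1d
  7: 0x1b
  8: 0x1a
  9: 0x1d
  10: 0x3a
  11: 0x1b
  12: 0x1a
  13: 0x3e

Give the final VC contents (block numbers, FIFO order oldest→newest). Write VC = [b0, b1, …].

VC = [3]

0: 0x1d (blk 3, set 1) → MISS  vc=[]
1: 0x1e (blk 3, set 1) → L1-HIT  vc=[]
2: 0x19 (blk 3, set 1) → L1-HIT  vc=[]
3: 0x18 (blk 3, set 1) → L1-HIT  vc=[]
4: 0x18 (blk 3, set 1) → L1-HIT  vc=[]
5: 0x18 (blk 3, set 1) → L1-HIT  vc=[]
6: 0x1d (blk 3, set 1) → L1-HIT  vc=[]
7: 0x1b (blk 3, set 1) → L1-HIT  vc=[]
8: 0x1a (blk 3, set 1) → L1-HIT  vc=[]
9: 0x1d (blk 3, set 1) → L1-HIT  vc=[]
10: 0x3a (blk 7, set 1) → MISS  vc=[3]
11: 0x1b (blk 3, set 1) → VC-HIT  vc=[7]
12: 0x1a (blk 3, set 1) → L1-HIT  vc=[7]
13: 0x3e (blk 7, set 1) → VC-HIT  vc=[3]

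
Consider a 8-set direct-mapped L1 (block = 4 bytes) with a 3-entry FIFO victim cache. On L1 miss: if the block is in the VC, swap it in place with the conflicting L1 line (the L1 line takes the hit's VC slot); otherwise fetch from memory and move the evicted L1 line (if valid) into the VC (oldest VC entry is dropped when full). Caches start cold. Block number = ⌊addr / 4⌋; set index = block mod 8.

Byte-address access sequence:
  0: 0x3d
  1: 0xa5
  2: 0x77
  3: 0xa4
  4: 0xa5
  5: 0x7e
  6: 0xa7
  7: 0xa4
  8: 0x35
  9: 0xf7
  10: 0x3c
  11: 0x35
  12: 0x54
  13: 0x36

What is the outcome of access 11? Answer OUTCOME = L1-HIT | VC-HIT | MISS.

  [0] addr=0x3d blk=15 s=7: MISS | VC []
  [1] addr=0xa5 blk=41 s=1: MISS | VC []
  [2] addr=0x77 blk=29 s=5: MISS | VC []
  [3] addr=0xa4 blk=41 s=1: L1-HIT | VC []
  [4] addr=0xa5 blk=41 s=1: L1-HIT | VC []
  [5] addr=0x7e blk=31 s=7: MISS | VC [15]
  [6] addr=0xa7 blk=41 s=1: L1-HIT | VC [15]
  [7] addr=0xa4 blk=41 s=1: L1-HIT | VC [15]
  [8] addr=0x35 blk=13 s=5: MISS | VC [15, 29]
  [9] addr=0xf7 blk=61 s=5: MISS | VC [15, 29, 13]
  [10] addr=0x3c blk=15 s=7: VC-HIT | VC [31, 29, 13]
  [11] addr=0x35 blk=13 s=5: VC-HIT | VC [31, 29, 61]
  [12] addr=0x54 blk=21 s=5: MISS | VC [29, 61, 13]
  [13] addr=0x36 blk=13 s=5: VC-HIT | VC [29, 61, 21]

OUTCOME = VC-HIT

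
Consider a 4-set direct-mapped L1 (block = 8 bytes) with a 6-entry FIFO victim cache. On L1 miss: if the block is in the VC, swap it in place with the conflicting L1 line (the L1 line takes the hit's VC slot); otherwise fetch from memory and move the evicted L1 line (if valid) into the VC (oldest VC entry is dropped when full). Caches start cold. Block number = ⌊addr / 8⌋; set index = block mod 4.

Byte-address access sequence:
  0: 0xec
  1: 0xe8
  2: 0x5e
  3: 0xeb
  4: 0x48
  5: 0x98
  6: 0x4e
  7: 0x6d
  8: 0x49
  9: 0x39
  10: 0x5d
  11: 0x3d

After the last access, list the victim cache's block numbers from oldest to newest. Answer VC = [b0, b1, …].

VC = [29, 11, 13, 19]

#0 0xec→b29/s1 MISS; vc=[]
#1 0xe8→b29/s1 L1-HIT; vc=[]
#2 0x5e→b11/s3 MISS; vc=[]
#3 0xeb→b29/s1 L1-HIT; vc=[]
#4 0x48→b9/s1 MISS; vc=[29]
#5 0x98→b19/s3 MISS; vc=[29,11]
#6 0x4e→b9/s1 L1-HIT; vc=[29,11]
#7 0x6d→b13/s1 MISS; vc=[29,11,9]
#8 0x49→b9/s1 VC-HIT; vc=[29,11,13]
#9 0x39→b7/s3 MISS; vc=[29,11,13,19]
#10 0x5d→b11/s3 VC-HIT; vc=[29,7,13,19]
#11 0x3d→b7/s3 VC-HIT; vc=[29,11,13,19]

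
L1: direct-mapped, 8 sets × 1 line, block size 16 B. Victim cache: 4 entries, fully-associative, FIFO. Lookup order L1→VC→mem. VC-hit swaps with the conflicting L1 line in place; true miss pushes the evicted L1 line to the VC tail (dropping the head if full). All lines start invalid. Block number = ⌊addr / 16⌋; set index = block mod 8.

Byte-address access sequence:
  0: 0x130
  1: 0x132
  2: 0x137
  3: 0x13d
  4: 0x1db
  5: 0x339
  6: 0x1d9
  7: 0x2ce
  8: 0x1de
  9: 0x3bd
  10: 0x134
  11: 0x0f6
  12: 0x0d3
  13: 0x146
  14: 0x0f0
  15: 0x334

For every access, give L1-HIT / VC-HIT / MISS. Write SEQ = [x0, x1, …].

  [0] addr=0x130 blk=19 s=3: MISS | VC []
  [1] addr=0x132 blk=19 s=3: L1-HIT | VC []
  [2] addr=0x137 blk=19 s=3: L1-HIT | VC []
  [3] addr=0x13d blk=19 s=3: L1-HIT | VC []
  [4] addr=0x1db blk=29 s=5: MISS | VC []
  [5] addr=0x339 blk=51 s=3: MISS | VC [19]
  [6] addr=0x1d9 blk=29 s=5: L1-HIT | VC [19]
  [7] addr=0x2ce blk=44 s=4: MISS | VC [19]
  [8] addr=0x1de blk=29 s=5: L1-HIT | VC [19]
  [9] addr=0x3bd blk=59 s=3: MISS | VC [19, 51]
  [10] addr=0x134 blk=19 s=3: VC-HIT | VC [59, 51]
  [11] addr=0xf6 blk=15 s=7: MISS | VC [59, 51]
  [12] addr=0xd3 blk=13 s=5: MISS | VC [59, 51, 29]
  [13] addr=0x146 blk=20 s=4: MISS | VC [59, 51, 29, 44]
  [14] addr=0xf0 blk=15 s=7: L1-HIT | VC [59, 51, 29, 44]
  [15] addr=0x334 blk=51 s=3: VC-HIT | VC [59, 19, 29, 44]

SEQ = [MISS, L1-HIT, L1-HIT, L1-HIT, MISS, MISS, L1-HIT, MISS, L1-HIT, MISS, VC-HIT, MISS, MISS, MISS, L1-HIT, VC-HIT]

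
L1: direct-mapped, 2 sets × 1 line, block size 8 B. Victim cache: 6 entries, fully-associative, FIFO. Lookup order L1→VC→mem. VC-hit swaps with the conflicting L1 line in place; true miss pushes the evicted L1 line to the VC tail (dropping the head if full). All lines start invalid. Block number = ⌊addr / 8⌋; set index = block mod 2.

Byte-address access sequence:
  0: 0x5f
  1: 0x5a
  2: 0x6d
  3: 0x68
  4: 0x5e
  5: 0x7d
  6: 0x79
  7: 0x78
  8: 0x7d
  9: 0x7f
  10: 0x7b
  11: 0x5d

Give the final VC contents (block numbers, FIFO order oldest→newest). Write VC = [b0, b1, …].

VC = [13, 15]

  [0] addr=0x5f blk=11 s=1: MISS | VC []
  [1] addr=0x5a blk=11 s=1: L1-HIT | VC []
  [2] addr=0x6d blk=13 s=1: MISS | VC [11]
  [3] addr=0x68 blk=13 s=1: L1-HIT | VC [11]
  [4] addr=0x5e blk=11 s=1: VC-HIT | VC [13]
  [5] addr=0x7d blk=15 s=1: MISS | VC [13, 11]
  [6] addr=0x79 blk=15 s=1: L1-HIT | VC [13, 11]
  [7] addr=0x78 blk=15 s=1: L1-HIT | VC [13, 11]
  [8] addr=0x7d blk=15 s=1: L1-HIT | VC [13, 11]
  [9] addr=0x7f blk=15 s=1: L1-HIT | VC [13, 11]
  [10] addr=0x7b blk=15 s=1: L1-HIT | VC [13, 11]
  [11] addr=0x5d blk=11 s=1: VC-HIT | VC [13, 15]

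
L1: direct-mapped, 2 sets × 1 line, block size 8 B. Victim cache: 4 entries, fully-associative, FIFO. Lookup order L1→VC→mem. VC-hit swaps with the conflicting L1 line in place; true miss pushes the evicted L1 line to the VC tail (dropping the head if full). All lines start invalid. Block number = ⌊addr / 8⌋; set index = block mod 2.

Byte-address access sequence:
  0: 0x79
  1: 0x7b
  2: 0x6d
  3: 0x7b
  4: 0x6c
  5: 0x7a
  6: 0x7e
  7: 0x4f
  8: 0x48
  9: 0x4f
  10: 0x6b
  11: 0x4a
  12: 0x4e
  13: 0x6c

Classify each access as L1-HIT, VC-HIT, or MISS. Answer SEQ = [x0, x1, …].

SEQ = [MISS, L1-HIT, MISS, VC-HIT, VC-HIT, VC-HIT, L1-HIT, MISS, L1-HIT, L1-HIT, VC-HIT, VC-HIT, L1-HIT, VC-HIT]

0: 0x79 (blk 15, set 1) → MISS  vc=[]
1: 0x7b (blk 15, set 1) → L1-HIT  vc=[]
2: 0x6d (blk 13, set 1) → MISS  vc=[15]
3: 0x7b (blk 15, set 1) → VC-HIT  vc=[13]
4: 0x6c (blk 13, set 1) → VC-HIT  vc=[15]
5: 0x7a (blk 15, set 1) → VC-HIT  vc=[13]
6: 0x7e (blk 15, set 1) → L1-HIT  vc=[13]
7: 0x4f (blk 9, set 1) → MISS  vc=[13, 15]
8: 0x48 (blk 9, set 1) → L1-HIT  vc=[13, 15]
9: 0x4f (blk 9, set 1) → L1-HIT  vc=[13, 15]
10: 0x6b (blk 13, set 1) → VC-HIT  vc=[9, 15]
11: 0x4a (blk 9, set 1) → VC-HIT  vc=[13, 15]
12: 0x4e (blk 9, set 1) → L1-HIT  vc=[13, 15]
13: 0x6c (blk 13, set 1) → VC-HIT  vc=[9, 15]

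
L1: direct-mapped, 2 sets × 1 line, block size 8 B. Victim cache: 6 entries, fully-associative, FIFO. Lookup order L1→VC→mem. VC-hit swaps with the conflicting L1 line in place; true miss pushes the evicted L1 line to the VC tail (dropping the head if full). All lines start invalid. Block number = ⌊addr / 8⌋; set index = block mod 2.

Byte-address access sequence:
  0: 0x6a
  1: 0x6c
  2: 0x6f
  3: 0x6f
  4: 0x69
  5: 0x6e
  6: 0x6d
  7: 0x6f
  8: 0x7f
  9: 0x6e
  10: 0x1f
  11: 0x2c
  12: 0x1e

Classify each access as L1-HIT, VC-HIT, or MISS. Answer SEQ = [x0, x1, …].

0: 0x6a (blk 13, set 1) → MISS  vc=[]
1: 0x6c (blk 13, set 1) → L1-HIT  vc=[]
2: 0x6f (blk 13, set 1) → L1-HIT  vc=[]
3: 0x6f (blk 13, set 1) → L1-HIT  vc=[]
4: 0x69 (blk 13, set 1) → L1-HIT  vc=[]
5: 0x6e (blk 13, set 1) → L1-HIT  vc=[]
6: 0x6d (blk 13, set 1) → L1-HIT  vc=[]
7: 0x6f (blk 13, set 1) → L1-HIT  vc=[]
8: 0x7f (blk 15, set 1) → MISS  vc=[13]
9: 0x6e (blk 13, set 1) → VC-HIT  vc=[15]
10: 0x1f (blk 3, set 1) → MISS  vc=[15, 13]
11: 0x2c (blk 5, set 1) → MISS  vc=[15, 13, 3]
12: 0x1e (blk 3, set 1) → VC-HIT  vc=[15, 13, 5]

SEQ = [MISS, L1-HIT, L1-HIT, L1-HIT, L1-HIT, L1-HIT, L1-HIT, L1-HIT, MISS, VC-HIT, MISS, MISS, VC-HIT]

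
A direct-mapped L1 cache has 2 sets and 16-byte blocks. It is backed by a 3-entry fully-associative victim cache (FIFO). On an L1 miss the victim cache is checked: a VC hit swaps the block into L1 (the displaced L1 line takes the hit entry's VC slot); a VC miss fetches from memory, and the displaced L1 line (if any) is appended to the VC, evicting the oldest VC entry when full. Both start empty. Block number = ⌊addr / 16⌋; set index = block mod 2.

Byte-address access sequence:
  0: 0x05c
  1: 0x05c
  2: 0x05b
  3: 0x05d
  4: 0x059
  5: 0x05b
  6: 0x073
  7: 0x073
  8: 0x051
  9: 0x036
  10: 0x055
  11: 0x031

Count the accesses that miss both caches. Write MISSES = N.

0: 0x5c (blk 5, set 1) → MISS  vc=[]
1: 0x5c (blk 5, set 1) → L1-HIT  vc=[]
2: 0x5b (blk 5, set 1) → L1-HIT  vc=[]
3: 0x5d (blk 5, set 1) → L1-HIT  vc=[]
4: 0x59 (blk 5, set 1) → L1-HIT  vc=[]
5: 0x5b (blk 5, set 1) → L1-HIT  vc=[]
6: 0x73 (blk 7, set 1) → MISS  vc=[5]
7: 0x73 (blk 7, set 1) → L1-HIT  vc=[5]
8: 0x51 (blk 5, set 1) → VC-HIT  vc=[7]
9: 0x36 (blk 3, set 1) → MISS  vc=[7, 5]
10: 0x55 (blk 5, set 1) → VC-HIT  vc=[7, 3]
11: 0x31 (blk 3, set 1) → VC-HIT  vc=[7, 5]

MISSES = 3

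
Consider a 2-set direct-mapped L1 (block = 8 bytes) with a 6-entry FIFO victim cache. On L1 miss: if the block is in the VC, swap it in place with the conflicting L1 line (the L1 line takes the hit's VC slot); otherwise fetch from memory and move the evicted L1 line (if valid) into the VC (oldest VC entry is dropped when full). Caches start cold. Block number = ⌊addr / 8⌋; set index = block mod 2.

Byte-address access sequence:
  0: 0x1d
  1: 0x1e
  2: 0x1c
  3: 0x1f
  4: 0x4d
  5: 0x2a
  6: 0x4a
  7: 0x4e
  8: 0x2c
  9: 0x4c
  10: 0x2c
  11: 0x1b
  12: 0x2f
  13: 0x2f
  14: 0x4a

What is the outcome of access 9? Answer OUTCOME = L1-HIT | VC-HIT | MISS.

OUTCOME = VC-HIT

  [0] addr=0x1d blk=3 s=1: MISS | VC []
  [1] addr=0x1e blk=3 s=1: L1-HIT | VC []
  [2] addr=0x1c blk=3 s=1: L1-HIT | VC []
  [3] addr=0x1f blk=3 s=1: L1-HIT | VC []
  [4] addr=0x4d blk=9 s=1: MISS | VC [3]
  [5] addr=0x2a blk=5 s=1: MISS | VC [3, 9]
  [6] addr=0x4a blk=9 s=1: VC-HIT | VC [3, 5]
  [7] addr=0x4e blk=9 s=1: L1-HIT | VC [3, 5]
  [8] addr=0x2c blk=5 s=1: VC-HIT | VC [3, 9]
  [9] addr=0x4c blk=9 s=1: VC-HIT | VC [3, 5]
  [10] addr=0x2c blk=5 s=1: VC-HIT | VC [3, 9]
  [11] addr=0x1b blk=3 s=1: VC-HIT | VC [5, 9]
  [12] addr=0x2f blk=5 s=1: VC-HIT | VC [3, 9]
  [13] addr=0x2f blk=5 s=1: L1-HIT | VC [3, 9]
  [14] addr=0x4a blk=9 s=1: VC-HIT | VC [3, 5]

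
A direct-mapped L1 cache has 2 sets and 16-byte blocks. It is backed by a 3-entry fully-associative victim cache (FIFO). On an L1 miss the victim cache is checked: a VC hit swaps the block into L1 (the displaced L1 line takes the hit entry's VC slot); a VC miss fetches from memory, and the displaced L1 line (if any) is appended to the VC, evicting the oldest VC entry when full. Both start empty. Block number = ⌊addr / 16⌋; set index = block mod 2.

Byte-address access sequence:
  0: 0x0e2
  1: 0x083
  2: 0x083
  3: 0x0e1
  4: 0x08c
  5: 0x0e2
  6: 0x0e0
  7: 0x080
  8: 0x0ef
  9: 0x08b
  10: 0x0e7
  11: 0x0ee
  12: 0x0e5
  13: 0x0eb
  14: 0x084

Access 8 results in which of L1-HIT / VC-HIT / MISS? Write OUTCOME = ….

OUTCOME = VC-HIT

#0 0xe2→b14/s0 MISS; vc=[]
#1 0x83→b8/s0 MISS; vc=[14]
#2 0x83→b8/s0 L1-HIT; vc=[14]
#3 0xe1→b14/s0 VC-HIT; vc=[8]
#4 0x8c→b8/s0 VC-HIT; vc=[14]
#5 0xe2→b14/s0 VC-HIT; vc=[8]
#6 0xe0→b14/s0 L1-HIT; vc=[8]
#7 0x80→b8/s0 VC-HIT; vc=[14]
#8 0xef→b14/s0 VC-HIT; vc=[8]
#9 0x8b→b8/s0 VC-HIT; vc=[14]
#10 0xe7→b14/s0 VC-HIT; vc=[8]
#11 0xee→b14/s0 L1-HIT; vc=[8]
#12 0xe5→b14/s0 L1-HIT; vc=[8]
#13 0xeb→b14/s0 L1-HIT; vc=[8]
#14 0x84→b8/s0 VC-HIT; vc=[14]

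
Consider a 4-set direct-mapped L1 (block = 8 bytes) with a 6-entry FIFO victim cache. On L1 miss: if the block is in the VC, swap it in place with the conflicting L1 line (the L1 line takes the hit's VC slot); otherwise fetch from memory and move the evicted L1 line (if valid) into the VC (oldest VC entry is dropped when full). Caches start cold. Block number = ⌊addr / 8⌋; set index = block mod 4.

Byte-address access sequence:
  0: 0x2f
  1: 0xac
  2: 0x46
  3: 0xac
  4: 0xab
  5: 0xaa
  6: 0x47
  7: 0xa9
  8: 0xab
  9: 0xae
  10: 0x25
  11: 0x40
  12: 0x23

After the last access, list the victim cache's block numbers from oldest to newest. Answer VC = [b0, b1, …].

0: 0x2f (blk 5, set 1) → MISS  vc=[]
1: 0xac (blk 21, set 1) → MISS  vc=[5]
2: 0x46 (blk 8, set 0) → MISS  vc=[5]
3: 0xac (blk 21, set 1) → L1-HIT  vc=[5]
4: 0xab (blk 21, set 1) → L1-HIT  vc=[5]
5: 0xaa (blk 21, set 1) → L1-HIT  vc=[5]
6: 0x47 (blk 8, set 0) → L1-HIT  vc=[5]
7: 0xa9 (blk 21, set 1) → L1-HIT  vc=[5]
8: 0xab (blk 21, set 1) → L1-HIT  vc=[5]
9: 0xae (blk 21, set 1) → L1-HIT  vc=[5]
10: 0x25 (blk 4, set 0) → MISS  vc=[5, 8]
11: 0x40 (blk 8, set 0) → VC-HIT  vc=[5, 4]
12: 0x23 (blk 4, set 0) → VC-HIT  vc=[5, 8]

VC = [5, 8]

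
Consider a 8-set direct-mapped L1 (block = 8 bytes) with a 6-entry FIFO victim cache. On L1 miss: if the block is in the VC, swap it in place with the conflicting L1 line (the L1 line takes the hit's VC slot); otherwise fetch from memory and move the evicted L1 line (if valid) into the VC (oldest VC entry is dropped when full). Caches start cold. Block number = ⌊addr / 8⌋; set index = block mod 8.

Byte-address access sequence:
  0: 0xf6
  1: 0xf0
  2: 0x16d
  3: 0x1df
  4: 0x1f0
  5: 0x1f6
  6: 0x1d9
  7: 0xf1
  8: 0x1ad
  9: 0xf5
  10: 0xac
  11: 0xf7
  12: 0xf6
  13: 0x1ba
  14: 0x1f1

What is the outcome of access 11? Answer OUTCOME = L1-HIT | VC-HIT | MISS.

0: 0xf6 (blk 30, set 6) → MISS  vc=[]
1: 0xf0 (blk 30, set 6) → L1-HIT  vc=[]
2: 0x16d (blk 45, set 5) → MISS  vc=[]
3: 0x1df (blk 59, set 3) → MISS  vc=[]
4: 0x1f0 (blk 62, set 6) → MISS  vc=[30]
5: 0x1f6 (blk 62, set 6) → L1-HIT  vc=[30]
6: 0x1d9 (blk 59, set 3) → L1-HIT  vc=[30]
7: 0xf1 (blk 30, set 6) → VC-HIT  vc=[62]
8: 0x1ad (blk 53, set 5) → MISS  vc=[62, 45]
9: 0xf5 (blk 30, set 6) → L1-HIT  vc=[62, 45]
10: 0xac (blk 21, set 5) → MISS  vc=[62, 45, 53]
11: 0xf7 (blk 30, set 6) → L1-HIT  vc=[62, 45, 53]
12: 0xf6 (blk 30, set 6) → L1-HIT  vc=[62, 45, 53]
13: 0x1ba (blk 55, set 7) → MISS  vc=[62, 45, 53]
14: 0x1f1 (blk 62, set 6) → VC-HIT  vc=[30, 45, 53]

OUTCOME = L1-HIT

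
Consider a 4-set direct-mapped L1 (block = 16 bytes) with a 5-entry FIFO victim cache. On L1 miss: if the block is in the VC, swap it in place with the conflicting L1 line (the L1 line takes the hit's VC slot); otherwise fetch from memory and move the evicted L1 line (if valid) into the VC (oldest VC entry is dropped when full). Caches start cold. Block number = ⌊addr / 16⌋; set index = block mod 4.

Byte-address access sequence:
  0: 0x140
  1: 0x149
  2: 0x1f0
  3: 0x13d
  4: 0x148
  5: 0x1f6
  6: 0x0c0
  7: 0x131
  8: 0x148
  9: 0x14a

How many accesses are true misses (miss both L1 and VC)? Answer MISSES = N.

MISSES = 4

0: 0x140 (blk 20, set 0) → MISS  vc=[]
1: 0x149 (blk 20, set 0) → L1-HIT  vc=[]
2: 0x1f0 (blk 31, set 3) → MISS  vc=[]
3: 0x13d (blk 19, set 3) → MISS  vc=[31]
4: 0x148 (blk 20, set 0) → L1-HIT  vc=[31]
5: 0x1f6 (blk 31, set 3) → VC-HIT  vc=[19]
6: 0xc0 (blk 12, set 0) → MISS  vc=[19, 20]
7: 0x131 (blk 19, set 3) → VC-HIT  vc=[31, 20]
8: 0x148 (blk 20, set 0) → VC-HIT  vc=[31, 12]
9: 0x14a (blk 20, set 0) → L1-HIT  vc=[31, 12]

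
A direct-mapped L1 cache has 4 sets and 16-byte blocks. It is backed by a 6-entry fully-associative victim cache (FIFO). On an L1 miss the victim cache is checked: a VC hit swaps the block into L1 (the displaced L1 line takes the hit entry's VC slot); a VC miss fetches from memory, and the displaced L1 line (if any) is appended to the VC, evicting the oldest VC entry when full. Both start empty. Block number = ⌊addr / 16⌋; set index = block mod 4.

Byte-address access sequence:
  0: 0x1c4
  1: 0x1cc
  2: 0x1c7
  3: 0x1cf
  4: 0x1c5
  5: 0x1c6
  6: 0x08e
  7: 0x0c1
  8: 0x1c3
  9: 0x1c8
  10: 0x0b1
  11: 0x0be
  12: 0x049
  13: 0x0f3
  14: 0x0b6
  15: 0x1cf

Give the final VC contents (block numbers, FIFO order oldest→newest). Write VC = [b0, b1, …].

#0 0x1c4→b28/s0 MISS; vc=[]
#1 0x1cc→b28/s0 L1-HIT; vc=[]
#2 0x1c7→b28/s0 L1-HIT; vc=[]
#3 0x1cf→b28/s0 L1-HIT; vc=[]
#4 0x1c5→b28/s0 L1-HIT; vc=[]
#5 0x1c6→b28/s0 L1-HIT; vc=[]
#6 0x8e→b8/s0 MISS; vc=[28]
#7 0xc1→b12/s0 MISS; vc=[28,8]
#8 0x1c3→b28/s0 VC-HIT; vc=[12,8]
#9 0x1c8→b28/s0 L1-HIT; vc=[12,8]
#10 0xb1→b11/s3 MISS; vc=[12,8]
#11 0xbe→b11/s3 L1-HIT; vc=[12,8]
#12 0x49→b4/s0 MISS; vc=[12,8,28]
#13 0xf3→b15/s3 MISS; vc=[12,8,28,11]
#14 0xb6→b11/s3 VC-HIT; vc=[12,8,28,15]
#15 0x1cf→b28/s0 VC-HIT; vc=[12,8,4,15]

VC = [12, 8, 4, 15]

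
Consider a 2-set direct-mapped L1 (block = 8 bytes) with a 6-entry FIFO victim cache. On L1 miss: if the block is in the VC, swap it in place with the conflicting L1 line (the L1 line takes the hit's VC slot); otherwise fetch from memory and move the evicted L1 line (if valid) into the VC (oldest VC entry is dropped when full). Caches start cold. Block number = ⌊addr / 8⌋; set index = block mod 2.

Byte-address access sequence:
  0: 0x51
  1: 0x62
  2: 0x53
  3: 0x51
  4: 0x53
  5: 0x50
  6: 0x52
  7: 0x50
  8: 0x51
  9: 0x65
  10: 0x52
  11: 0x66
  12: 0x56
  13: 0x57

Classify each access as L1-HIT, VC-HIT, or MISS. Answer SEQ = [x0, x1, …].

0: 0x51 (blk 10, set 0) → MISS  vc=[]
1: 0x62 (blk 12, set 0) → MISS  vc=[10]
2: 0x53 (blk 10, set 0) → VC-HIT  vc=[12]
3: 0x51 (blk 10, set 0) → L1-HIT  vc=[12]
4: 0x53 (blk 10, set 0) → L1-HIT  vc=[12]
5: 0x50 (blk 10, set 0) → L1-HIT  vc=[12]
6: 0x52 (blk 10, set 0) → L1-HIT  vc=[12]
7: 0x50 (blk 10, set 0) → L1-HIT  vc=[12]
8: 0x51 (blk 10, set 0) → L1-HIT  vc=[12]
9: 0x65 (blk 12, set 0) → VC-HIT  vc=[10]
10: 0x52 (blk 10, set 0) → VC-HIT  vc=[12]
11: 0x66 (blk 12, set 0) → VC-HIT  vc=[10]
12: 0x56 (blk 10, set 0) → VC-HIT  vc=[12]
13: 0x57 (blk 10, set 0) → L1-HIT  vc=[12]

SEQ = [MISS, MISS, VC-HIT, L1-HIT, L1-HIT, L1-HIT, L1-HIT, L1-HIT, L1-HIT, VC-HIT, VC-HIT, VC-HIT, VC-HIT, L1-HIT]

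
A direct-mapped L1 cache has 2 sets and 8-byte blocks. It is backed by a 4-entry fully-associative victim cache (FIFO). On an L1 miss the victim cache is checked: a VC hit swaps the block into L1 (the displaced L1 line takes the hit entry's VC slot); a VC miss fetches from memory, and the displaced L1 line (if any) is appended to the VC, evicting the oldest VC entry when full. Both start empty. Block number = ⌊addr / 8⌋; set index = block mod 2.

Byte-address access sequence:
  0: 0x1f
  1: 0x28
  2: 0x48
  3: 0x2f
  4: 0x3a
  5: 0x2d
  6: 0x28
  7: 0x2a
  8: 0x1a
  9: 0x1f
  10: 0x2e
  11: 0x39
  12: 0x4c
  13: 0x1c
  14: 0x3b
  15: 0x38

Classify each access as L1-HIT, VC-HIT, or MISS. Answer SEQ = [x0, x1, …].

  [0] addr=0x1f blk=3 s=1: MISS | VC []
  [1] addr=0x28 blk=5 s=1: MISS | VC [3]
  [2] addr=0x48 blk=9 s=1: MISS | VC [3, 5]
  [3] addr=0x2f blk=5 s=1: VC-HIT | VC [3, 9]
  [4] addr=0x3a blk=7 s=1: MISS | VC [3, 9, 5]
  [5] addr=0x2d blk=5 s=1: VC-HIT | VC [3, 9, 7]
  [6] addr=0x28 blk=5 s=1: L1-HIT | VC [3, 9, 7]
  [7] addr=0x2a blk=5 s=1: L1-HIT | VC [3, 9, 7]
  [8] addr=0x1a blk=3 s=1: VC-HIT | VC [5, 9, 7]
  [9] addr=0x1f blk=3 s=1: L1-HIT | VC [5, 9, 7]
  [10] addr=0x2e blk=5 s=1: VC-HIT | VC [3, 9, 7]
  [11] addr=0x39 blk=7 s=1: VC-HIT | VC [3, 9, 5]
  [12] addr=0x4c blk=9 s=1: VC-HIT | VC [3, 7, 5]
  [13] addr=0x1c blk=3 s=1: VC-HIT | VC [9, 7, 5]
  [14] addr=0x3b blk=7 s=1: VC-HIT | VC [9, 3, 5]
  [15] addr=0x38 blk=7 s=1: L1-HIT | VC [9, 3, 5]

SEQ = [MISS, MISS, MISS, VC-HIT, MISS, VC-HIT, L1-HIT, L1-HIT, VC-HIT, L1-HIT, VC-HIT, VC-HIT, VC-HIT, VC-HIT, VC-HIT, L1-HIT]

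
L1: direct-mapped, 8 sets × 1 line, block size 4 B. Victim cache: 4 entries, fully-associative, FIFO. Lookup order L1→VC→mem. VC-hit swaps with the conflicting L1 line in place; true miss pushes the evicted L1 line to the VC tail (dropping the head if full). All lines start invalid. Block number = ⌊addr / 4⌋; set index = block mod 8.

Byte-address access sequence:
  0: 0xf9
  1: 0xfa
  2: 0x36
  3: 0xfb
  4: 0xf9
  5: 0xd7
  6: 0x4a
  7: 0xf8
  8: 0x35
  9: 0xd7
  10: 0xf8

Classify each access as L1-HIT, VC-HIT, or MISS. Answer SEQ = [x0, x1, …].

SEQ = [MISS, L1-HIT, MISS, L1-HIT, L1-HIT, MISS, MISS, L1-HIT, VC-HIT, VC-HIT, L1-HIT]

  [0] addr=0xf9 blk=62 s=6: MISS | VC []
  [1] addr=0xfa blk=62 s=6: L1-HIT | VC []
  [2] addr=0x36 blk=13 s=5: MISS | VC []
  [3] addr=0xfb blk=62 s=6: L1-HIT | VC []
  [4] addr=0xf9 blk=62 s=6: L1-HIT | VC []
  [5] addr=0xd7 blk=53 s=5: MISS | VC [13]
  [6] addr=0x4a blk=18 s=2: MISS | VC [13]
  [7] addr=0xf8 blk=62 s=6: L1-HIT | VC [13]
  [8] addr=0x35 blk=13 s=5: VC-HIT | VC [53]
  [9] addr=0xd7 blk=53 s=5: VC-HIT | VC [13]
  [10] addr=0xf8 blk=62 s=6: L1-HIT | VC [13]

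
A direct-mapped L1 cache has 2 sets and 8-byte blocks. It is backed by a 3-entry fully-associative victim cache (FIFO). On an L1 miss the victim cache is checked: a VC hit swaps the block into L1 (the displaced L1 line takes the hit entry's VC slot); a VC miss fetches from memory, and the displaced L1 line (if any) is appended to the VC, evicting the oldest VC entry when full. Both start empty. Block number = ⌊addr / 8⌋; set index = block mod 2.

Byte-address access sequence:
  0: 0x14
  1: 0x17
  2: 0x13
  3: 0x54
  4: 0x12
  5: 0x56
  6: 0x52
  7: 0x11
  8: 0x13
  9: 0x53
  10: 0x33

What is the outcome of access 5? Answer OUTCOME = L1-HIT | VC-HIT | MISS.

OUTCOME = VC-HIT

0: 0x14 (blk 2, set 0) → MISS  vc=[]
1: 0x17 (blk 2, set 0) → L1-HIT  vc=[]
2: 0x13 (blk 2, set 0) → L1-HIT  vc=[]
3: 0x54 (blk 10, set 0) → MISS  vc=[2]
4: 0x12 (blk 2, set 0) → VC-HIT  vc=[10]
5: 0x56 (blk 10, set 0) → VC-HIT  vc=[2]
6: 0x52 (blk 10, set 0) → L1-HIT  vc=[2]
7: 0x11 (blk 2, set 0) → VC-HIT  vc=[10]
8: 0x13 (blk 2, set 0) → L1-HIT  vc=[10]
9: 0x53 (blk 10, set 0) → VC-HIT  vc=[2]
10: 0x33 (blk 6, set 0) → MISS  vc=[2, 10]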